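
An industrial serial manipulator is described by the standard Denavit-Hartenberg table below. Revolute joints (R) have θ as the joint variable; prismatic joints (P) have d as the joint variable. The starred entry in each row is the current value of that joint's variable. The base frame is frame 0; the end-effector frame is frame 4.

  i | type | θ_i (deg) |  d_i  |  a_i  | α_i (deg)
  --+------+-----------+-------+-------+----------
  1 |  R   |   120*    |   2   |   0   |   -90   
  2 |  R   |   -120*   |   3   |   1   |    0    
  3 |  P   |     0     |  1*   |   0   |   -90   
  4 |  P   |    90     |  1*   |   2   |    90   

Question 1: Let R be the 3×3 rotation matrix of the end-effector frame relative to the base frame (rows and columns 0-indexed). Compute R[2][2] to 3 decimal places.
0.866

End-effector z-axis (col 2 of R) = (0.2500,-0.4330,0.8660)
R[2][2] = 0.8660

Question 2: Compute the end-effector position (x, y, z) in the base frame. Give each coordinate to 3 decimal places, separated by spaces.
after link 1: o_1 = (0.0000, 0.0000, 2.0000)
after link 2: o_2 = (-2.3481, -1.9330, 2.8660)
after link 3: o_3 = (-3.2141, -2.4330, 2.8660)
after link 4: o_4 = (-1.9151, -0.6830, 3.3660)

-1.915 -0.683 3.366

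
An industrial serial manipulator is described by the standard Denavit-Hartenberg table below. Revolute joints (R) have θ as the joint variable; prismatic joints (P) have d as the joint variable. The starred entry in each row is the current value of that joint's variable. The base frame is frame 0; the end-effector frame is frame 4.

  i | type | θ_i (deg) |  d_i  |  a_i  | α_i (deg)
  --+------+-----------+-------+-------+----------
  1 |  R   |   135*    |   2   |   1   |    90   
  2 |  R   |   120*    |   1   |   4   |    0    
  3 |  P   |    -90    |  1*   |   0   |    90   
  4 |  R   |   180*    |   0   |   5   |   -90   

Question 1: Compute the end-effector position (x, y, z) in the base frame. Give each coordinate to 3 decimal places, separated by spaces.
after link 1: o_1 = (-0.7071, 0.7071, 2.0000)
after link 2: o_2 = (1.4142, 0.0000, 5.4641)
after link 3: o_3 = (2.1213, 0.7071, 5.4641)
after link 4: o_4 = (5.1832, -2.3548, 2.9641)

5.183 -2.355 2.964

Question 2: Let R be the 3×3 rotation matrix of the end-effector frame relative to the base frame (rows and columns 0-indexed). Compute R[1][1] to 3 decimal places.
-0.354

End-effector y-axis (col 1 of R) = (0.3536,-0.3536,0.8660)
R[1][1] = -0.3536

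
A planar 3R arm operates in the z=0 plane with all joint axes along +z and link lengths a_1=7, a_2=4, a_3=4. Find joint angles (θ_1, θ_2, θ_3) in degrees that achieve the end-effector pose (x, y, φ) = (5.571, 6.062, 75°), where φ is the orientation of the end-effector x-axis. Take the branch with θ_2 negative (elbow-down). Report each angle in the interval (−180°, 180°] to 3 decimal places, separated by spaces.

wrist centre = target − a_3·(cos φ, sin φ) = (4.5357, 2.1983)
cos θ_2 = (25.4053−7²−4²)/(2·7·4) = -0.7070; θ_2 = -134.9953° (elbow-down)
β = atan2(2.1983,4.5357) = 25.8577°; ψ = atan2(-2.8287,4.1718) = -34.1389°
θ_1 = β − ψ = 59.9967°
θ_3 = φ − θ_1 − θ_2 = 149.9986° (wrapped to (-180°,180°])

59.997 -134.995 149.999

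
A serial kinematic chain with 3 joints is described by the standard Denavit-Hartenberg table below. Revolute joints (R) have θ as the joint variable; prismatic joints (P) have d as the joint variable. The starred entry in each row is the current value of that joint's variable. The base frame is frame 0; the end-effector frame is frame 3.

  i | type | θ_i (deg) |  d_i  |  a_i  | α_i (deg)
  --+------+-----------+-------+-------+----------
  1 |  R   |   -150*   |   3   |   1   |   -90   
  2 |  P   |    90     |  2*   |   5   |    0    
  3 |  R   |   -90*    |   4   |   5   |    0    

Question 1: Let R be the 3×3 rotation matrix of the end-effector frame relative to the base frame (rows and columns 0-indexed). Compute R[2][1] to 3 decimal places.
-1.000

End-effector y-axis (col 1 of R) = (0.0000,-0.0000,-1.0000)
R[2][1] = -1.0000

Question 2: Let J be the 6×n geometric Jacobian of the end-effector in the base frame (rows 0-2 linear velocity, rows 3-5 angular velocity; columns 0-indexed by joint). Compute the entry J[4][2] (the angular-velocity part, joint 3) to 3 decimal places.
axis z_2 = (0.5000,-0.8660,0.0000); lever o_n−o_2 = (-2.3301,-5.9641,0.0000)
cross product → J_v[:, 2] = (0.0000,-0.0000,-5.0000)
J_ω[:, 2] = z_2
entry J[4][2] = -0.8660

-0.866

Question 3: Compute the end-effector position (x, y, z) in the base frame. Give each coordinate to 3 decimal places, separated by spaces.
-2.196 -8.196 -2.000

after link 1: o_1 = (-0.8660, -0.5000, 3.0000)
after link 2: o_2 = (0.1340, -2.2321, -2.0000)
after link 3: o_3 = (-2.1962, -8.1962, -2.0000)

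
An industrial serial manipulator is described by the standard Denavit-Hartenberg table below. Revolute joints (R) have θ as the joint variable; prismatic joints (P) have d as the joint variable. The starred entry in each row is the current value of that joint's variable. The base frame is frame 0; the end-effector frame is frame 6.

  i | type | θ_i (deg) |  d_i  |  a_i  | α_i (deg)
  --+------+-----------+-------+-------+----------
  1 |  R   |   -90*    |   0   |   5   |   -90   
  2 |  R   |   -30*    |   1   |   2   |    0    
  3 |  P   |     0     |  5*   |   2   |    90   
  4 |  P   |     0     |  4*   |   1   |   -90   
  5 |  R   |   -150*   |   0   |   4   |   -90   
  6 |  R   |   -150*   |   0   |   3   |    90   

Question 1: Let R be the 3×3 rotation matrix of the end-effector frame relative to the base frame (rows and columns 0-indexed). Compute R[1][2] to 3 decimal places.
End-effector z-axis (col 2 of R) = (-0.8660,-0.5000,0.0000)
R[1][2] = -0.5000

-0.500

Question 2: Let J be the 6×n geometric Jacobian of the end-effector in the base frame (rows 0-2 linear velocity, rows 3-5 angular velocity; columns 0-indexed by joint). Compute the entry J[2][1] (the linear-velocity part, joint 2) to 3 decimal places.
-0.928

axis z_1 = (1.0000,0.0000,0.0000); lever o_n−o_1 = (7.5000,-0.9282,5.9641)
cross product → J_v[:, 1] = (0.0000,-5.9641,-0.9282)
J_ω[:, 1] = z_1
entry J[2][1] = -0.9282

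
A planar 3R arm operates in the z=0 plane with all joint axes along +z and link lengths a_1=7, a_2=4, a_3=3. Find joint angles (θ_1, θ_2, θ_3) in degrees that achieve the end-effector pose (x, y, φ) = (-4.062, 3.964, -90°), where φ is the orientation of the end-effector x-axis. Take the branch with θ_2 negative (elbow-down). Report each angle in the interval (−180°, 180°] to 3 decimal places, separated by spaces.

wrist centre = target − a_3·(cos φ, sin φ) = (-4.0620, 6.9640)
cos θ_2 = (64.9971−7²−4²)/(2·7·4) = -0.0001; θ_2 = -90.0029° (elbow-down)
β = atan2(6.9640,-4.0620) = 120.2544°; ψ = atan2(-4.0000,6.9998) = -29.7456°
θ_1 = β − ψ = 150.0000°
θ_3 = φ − θ_1 − θ_2 = -149.9971° (wrapped to (-180°,180°])

150.000 -90.003 -149.997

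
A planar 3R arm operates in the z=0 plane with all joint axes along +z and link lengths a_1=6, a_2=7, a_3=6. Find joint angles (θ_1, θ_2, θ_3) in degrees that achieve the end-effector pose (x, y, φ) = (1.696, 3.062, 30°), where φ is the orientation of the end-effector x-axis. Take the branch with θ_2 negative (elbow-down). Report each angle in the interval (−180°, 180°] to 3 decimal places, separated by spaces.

wrist centre = target − a_3·(cos φ, sin φ) = (-3.5002, 0.0620)
cos θ_2 = (12.2549−6²−7²)/(2·6·7) = -0.8660; θ_2 = -149.9986° (elbow-down)
β = atan2(0.0620,-3.5002) = 178.9852°; ψ = atan2(-3.5002,-0.0621) = -91.0163°
θ_1 = β − ψ = 270.0015°
θ_3 = φ − θ_1 − θ_2 = -90.0029° (wrapped to (-180°,180°])

-89.999 -149.999 -90.003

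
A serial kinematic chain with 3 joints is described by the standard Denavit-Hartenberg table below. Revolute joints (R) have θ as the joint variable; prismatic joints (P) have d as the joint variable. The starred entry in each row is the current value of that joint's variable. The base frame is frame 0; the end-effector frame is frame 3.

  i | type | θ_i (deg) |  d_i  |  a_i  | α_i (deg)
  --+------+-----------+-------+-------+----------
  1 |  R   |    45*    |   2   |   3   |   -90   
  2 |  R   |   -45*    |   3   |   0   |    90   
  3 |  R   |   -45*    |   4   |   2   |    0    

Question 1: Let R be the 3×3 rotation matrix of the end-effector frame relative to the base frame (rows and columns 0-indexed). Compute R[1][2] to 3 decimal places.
-0.500

End-effector z-axis (col 2 of R) = (-0.5000,-0.5000,0.7071)
R[1][2] = -0.5000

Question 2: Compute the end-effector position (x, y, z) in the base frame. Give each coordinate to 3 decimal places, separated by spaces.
after link 1: o_1 = (2.1213, 2.1213, 2.0000)
after link 2: o_2 = (0.0000, 4.2426, 2.0000)
after link 3: o_3 = (-0.2929, 1.9497, 5.8284)

-0.293 1.950 5.828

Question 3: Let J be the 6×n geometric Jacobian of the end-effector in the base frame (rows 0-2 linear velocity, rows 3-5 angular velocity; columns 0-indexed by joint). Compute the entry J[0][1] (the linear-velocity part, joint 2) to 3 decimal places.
axis z_1 = (-0.7071,0.7071,0.0000); lever o_n−o_1 = (-2.4142,-0.1716,3.8284)
cross product → J_v[:, 1] = (2.7071,2.7071,1.8284)
J_ω[:, 1] = z_1
entry J[0][1] = 2.7071

2.707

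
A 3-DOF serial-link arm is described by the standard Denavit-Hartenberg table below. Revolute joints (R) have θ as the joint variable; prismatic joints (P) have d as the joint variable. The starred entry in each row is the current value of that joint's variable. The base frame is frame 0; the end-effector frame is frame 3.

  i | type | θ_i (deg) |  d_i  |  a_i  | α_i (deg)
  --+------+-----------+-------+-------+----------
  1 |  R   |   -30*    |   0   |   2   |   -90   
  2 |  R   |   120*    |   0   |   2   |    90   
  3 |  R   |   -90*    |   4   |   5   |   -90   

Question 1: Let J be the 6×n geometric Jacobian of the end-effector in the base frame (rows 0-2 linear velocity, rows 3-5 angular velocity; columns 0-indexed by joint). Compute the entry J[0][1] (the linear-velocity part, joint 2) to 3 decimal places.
axis z_1 = (0.5000,0.8660,0.0000); lever o_n−o_1 = (-0.3660,-5.5622,-3.7321)
cross product → J_v[:, 1] = (-3.2321,1.8660,-2.4641)
J_ω[:, 1] = z_1
entry J[0][1] = -3.2321

-3.232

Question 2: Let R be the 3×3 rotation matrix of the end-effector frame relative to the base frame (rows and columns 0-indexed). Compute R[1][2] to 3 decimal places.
End-effector z-axis (col 2 of R) = (-0.4330,0.2500,-0.8660)
R[1][2] = 0.2500

0.250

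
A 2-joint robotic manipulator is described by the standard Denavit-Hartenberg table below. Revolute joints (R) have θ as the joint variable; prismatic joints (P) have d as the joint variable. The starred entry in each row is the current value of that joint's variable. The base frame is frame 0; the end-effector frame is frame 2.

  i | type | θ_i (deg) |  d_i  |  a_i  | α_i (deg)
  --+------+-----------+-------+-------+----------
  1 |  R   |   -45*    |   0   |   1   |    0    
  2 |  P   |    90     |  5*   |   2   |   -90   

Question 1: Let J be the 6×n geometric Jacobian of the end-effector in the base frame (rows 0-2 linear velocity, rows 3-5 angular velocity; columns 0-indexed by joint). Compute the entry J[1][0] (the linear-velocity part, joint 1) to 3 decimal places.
axis z_0 = ẑ; lever o_n−o_0 = (2.1213,0.7071,5.0000)
cross product → J_v[:, 0] = (-0.7071,2.1213,0.0000)
J_ω[:, 0] = z_0
entry J[1][0] = 2.1213

2.121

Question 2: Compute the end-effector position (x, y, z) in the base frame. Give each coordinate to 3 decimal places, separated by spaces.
2.121 0.707 5.000

after link 1: o_1 = (0.7071, -0.7071, 0.0000)
after link 2: o_2 = (2.1213, 0.7071, 5.0000)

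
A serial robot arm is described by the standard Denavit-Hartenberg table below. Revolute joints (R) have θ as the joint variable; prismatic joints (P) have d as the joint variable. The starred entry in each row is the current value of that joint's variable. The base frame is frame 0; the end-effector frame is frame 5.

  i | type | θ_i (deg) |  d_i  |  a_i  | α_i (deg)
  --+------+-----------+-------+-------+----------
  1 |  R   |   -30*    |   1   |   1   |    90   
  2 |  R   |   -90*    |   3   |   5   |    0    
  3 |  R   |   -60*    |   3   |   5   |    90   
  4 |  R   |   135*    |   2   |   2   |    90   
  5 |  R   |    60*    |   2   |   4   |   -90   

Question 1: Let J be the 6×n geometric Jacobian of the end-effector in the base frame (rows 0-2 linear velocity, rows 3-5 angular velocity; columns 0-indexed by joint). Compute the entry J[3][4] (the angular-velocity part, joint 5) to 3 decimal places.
axis z_4 = (-0.8839,-0.3062,-0.3536); lever o_n−o_4 = (-2.9142,-1.5835,3.0000)
cross product → J_v[:, 4] = (-1.4784,3.6820,0.5073)
J_ω[:, 4] = z_4
entry J[3][4] = -0.8839

-0.884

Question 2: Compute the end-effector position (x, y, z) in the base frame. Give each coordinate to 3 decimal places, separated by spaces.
after link 1: o_1 = (0.8660, -0.5000, 1.0000)
after link 2: o_2 = (-0.6340, -3.0981, -4.0000)
after link 3: o_3 = (-5.8840, -3.5311, -6.5000)
after link 4: o_4 = (-6.3964, -4.8682, -4.0608)
after link 5: o_5 = (-9.3107, -6.4517, -1.0608)

-9.311 -6.452 -1.061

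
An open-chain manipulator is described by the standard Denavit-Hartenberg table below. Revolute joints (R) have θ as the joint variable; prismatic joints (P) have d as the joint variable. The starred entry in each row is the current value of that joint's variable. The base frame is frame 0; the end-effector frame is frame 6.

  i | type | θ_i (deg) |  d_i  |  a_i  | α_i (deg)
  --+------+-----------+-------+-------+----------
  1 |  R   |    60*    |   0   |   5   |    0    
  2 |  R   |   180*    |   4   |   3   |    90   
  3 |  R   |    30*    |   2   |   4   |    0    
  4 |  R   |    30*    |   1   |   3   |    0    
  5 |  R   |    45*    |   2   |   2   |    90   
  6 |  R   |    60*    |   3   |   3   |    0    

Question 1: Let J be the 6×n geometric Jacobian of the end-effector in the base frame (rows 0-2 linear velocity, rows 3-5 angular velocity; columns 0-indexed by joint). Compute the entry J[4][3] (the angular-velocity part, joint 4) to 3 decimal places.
axis z_3 = (-0.8660,0.5000,0.0000); lever o_n−o_3 = (-6.5940,-0.2250,6.7553)
cross product → J_v[:, 3] = (3.3776,5.8502,3.4919)
J_ω[:, 3] = z_3
entry J[4][3] = 0.5000

0.500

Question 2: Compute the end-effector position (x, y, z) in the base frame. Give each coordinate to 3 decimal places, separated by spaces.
after link 1: o_1 = (2.5000, 4.3301, 0.0000)
after link 2: o_2 = (1.0000, 1.7321, 4.0000)
after link 3: o_3 = (-2.4641, -0.2679, 6.0000)
after link 4: o_4 = (-4.0801, -1.0670, 8.5981)
after link 5: o_5 = (-5.5534, 0.3813, 10.5299)
after link 6: o_6 = (-9.0581, -0.4930, 12.7553)

-9.058 -0.493 12.755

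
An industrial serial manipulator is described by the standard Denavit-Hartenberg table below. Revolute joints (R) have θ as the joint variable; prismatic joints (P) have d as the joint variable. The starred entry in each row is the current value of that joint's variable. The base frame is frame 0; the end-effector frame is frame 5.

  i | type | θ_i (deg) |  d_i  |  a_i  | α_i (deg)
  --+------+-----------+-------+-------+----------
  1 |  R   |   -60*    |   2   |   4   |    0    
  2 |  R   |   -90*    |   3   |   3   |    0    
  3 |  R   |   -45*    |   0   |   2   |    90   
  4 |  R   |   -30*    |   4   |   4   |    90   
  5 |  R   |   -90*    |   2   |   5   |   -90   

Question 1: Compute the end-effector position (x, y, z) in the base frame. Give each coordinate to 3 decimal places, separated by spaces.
after link 1: o_1 = (2.0000, -3.4641, 2.0000)
after link 2: o_2 = (-0.5981, -4.9641, 5.0000)
after link 3: o_3 = (-2.5299, -4.4465, 5.0000)
after link 4: o_4 = (-4.8407, 0.3138, 3.0000)
after link 5: o_5 = (-5.1689, -4.7746, 1.2679)

-5.169 -4.775 1.268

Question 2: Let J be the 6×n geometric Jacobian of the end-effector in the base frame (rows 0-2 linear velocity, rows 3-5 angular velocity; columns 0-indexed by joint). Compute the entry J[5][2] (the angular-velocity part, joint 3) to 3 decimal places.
1.000

axis z_2 = (0.0000,0.0000,1.0000); lever o_n−o_2 = (-4.5708,0.1895,-3.7321)
cross product → J_v[:, 2] = (-0.1895,-4.5708,0.0000)
J_ω[:, 2] = z_2
entry J[5][2] = 1.0000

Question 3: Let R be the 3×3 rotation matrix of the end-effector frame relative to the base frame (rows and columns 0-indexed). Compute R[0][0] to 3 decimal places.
End-effector x-axis (col 0 of R) = (-0.2588,-0.9659,-0.0000)
R[0][0] = -0.2588

-0.259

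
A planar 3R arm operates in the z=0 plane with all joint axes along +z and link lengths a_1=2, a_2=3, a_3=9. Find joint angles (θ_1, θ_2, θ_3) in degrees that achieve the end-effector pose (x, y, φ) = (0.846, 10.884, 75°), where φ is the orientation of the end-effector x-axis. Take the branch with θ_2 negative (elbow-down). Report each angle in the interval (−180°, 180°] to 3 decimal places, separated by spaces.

-156.787 -120.003 -8.209

wrist centre = target − a_3·(cos φ, sin φ) = (-1.4834, 2.1907)
cos θ_2 = (6.9994−2²−3²)/(2·2·3) = -0.5000; θ_2 = -120.0032° (elbow-down)
β = atan2(2.1907,-1.4834) = 124.1032°; ψ = atan2(-2.5980,0.4999) = -79.1094°
θ_1 = β − ψ = 203.2126°
θ_3 = φ − θ_1 − θ_2 = -8.2093° (wrapped to (-180°,180°])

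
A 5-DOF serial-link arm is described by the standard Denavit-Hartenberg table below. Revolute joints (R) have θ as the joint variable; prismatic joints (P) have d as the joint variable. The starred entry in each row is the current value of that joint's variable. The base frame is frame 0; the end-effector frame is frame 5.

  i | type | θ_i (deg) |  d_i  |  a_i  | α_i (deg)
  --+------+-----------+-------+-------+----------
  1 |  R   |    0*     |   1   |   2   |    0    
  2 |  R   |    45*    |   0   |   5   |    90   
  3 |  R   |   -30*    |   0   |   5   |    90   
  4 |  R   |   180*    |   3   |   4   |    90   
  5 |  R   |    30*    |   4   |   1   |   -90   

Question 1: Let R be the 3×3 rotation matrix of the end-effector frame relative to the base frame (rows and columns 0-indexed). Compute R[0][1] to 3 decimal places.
End-effector y-axis (col 1 of R) = (-0.7071,0.7071,-0.0000)
R[0][1] = -0.7071

-0.707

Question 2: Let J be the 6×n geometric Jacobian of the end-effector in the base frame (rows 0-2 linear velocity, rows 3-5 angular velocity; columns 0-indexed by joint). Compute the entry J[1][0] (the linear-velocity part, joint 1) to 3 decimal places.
axis z_0 = ẑ; lever o_n−o_0 = (7.2086,-0.4483,-2.0981)
cross product → J_v[:, 0] = (0.4483,7.2086,-0.0000)
J_ω[:, 0] = z_0
entry J[1][0] = 7.2086

7.209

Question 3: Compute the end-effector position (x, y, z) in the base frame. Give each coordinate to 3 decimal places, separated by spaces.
after link 1: o_1 = (2.0000, 0.0000, 1.0000)
after link 2: o_2 = (5.5355, 3.5355, 1.0000)
after link 3: o_3 = (8.5974, 6.5974, -1.5000)
after link 4: o_4 = (5.0872, 3.0872, -2.0981)
after link 5: o_5 = (7.2086, -0.4483, -2.0981)

7.209 -0.448 -2.098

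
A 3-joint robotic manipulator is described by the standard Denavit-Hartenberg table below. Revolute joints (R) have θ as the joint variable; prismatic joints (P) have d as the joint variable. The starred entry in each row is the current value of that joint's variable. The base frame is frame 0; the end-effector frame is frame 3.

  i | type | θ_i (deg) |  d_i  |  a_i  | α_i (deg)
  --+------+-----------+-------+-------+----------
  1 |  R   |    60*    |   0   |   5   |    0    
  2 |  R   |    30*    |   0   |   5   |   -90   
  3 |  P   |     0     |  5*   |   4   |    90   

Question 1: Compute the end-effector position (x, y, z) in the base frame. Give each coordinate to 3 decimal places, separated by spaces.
after link 1: o_1 = (2.5000, 4.3301, 0.0000)
after link 2: o_2 = (2.5000, 9.3301, 0.0000)
after link 3: o_3 = (-2.5000, 13.3301, 0.0000)

-2.500 13.330 0.000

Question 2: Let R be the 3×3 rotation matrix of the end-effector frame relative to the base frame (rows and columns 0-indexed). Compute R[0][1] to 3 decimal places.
End-effector y-axis (col 1 of R) = (-1.0000,0.0000,0.0000)
R[0][1] = -1.0000

-1.000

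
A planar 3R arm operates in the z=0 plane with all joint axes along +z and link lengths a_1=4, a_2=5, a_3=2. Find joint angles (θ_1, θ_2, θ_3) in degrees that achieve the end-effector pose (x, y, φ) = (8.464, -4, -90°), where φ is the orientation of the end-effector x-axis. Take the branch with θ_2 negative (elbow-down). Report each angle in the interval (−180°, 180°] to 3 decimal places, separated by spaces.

wrist centre = target − a_3·(cos φ, sin φ) = (8.4640, -2.0000)
cos θ_2 = (75.6393−4²−5²)/(2·4·5) = 0.8660; θ_2 = -30.0049° (elbow-down)
β = atan2(-2.0000,8.4640) = -13.2948°; ψ = atan2(-2.5004,8.3299) = -16.7081°
θ_1 = β − ψ = 3.4132°
θ_3 = φ − θ_1 − θ_2 = -63.4083° (wrapped to (-180°,180°])

3.413 -30.005 -63.408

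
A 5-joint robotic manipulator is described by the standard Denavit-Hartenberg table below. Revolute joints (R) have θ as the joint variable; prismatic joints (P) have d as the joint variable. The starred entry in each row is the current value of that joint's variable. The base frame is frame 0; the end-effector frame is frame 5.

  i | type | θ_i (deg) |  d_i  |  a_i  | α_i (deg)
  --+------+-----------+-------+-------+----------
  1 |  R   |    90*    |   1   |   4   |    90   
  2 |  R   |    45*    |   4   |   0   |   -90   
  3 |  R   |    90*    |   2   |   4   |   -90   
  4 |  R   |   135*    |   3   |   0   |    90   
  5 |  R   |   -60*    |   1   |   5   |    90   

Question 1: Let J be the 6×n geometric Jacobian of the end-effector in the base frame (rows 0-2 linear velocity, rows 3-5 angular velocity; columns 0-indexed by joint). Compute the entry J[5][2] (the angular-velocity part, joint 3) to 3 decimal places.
0.707

axis z_2 = (-0.0000,-0.7071,0.7071); lever o_n−o_2 = (-2.9393,1.2763,0.6048)
cross product → J_v[:, 2] = (-1.3301,-2.0784,-2.0784)
J_ω[:, 2] = z_2
entry J[5][2] = 0.7071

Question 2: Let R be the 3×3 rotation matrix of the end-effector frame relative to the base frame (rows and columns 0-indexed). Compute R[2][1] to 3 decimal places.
-0.500

End-effector y-axis (col 1 of R) = (-0.7071,0.5000,-0.5000)
R[2][1] = -0.5000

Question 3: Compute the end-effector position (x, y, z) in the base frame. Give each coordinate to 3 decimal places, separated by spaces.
1.061 5.276 1.605

after link 1: o_1 = (0.0000, 4.0000, 1.0000)
after link 2: o_2 = (4.0000, 4.0000, 1.0000)
after link 3: o_3 = (-0.0000, 2.5858, 2.4142)
after link 4: o_4 = (-0.0000, 0.4645, 0.2929)
after link 5: o_5 = (1.0607, 5.2763, 1.6048)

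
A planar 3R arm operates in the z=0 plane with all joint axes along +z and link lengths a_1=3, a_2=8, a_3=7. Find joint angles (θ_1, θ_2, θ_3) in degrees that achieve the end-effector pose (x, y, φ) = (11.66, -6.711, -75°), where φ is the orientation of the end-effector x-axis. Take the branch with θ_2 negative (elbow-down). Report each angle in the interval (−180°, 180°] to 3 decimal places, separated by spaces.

wrist centre = target − a_3·(cos φ, sin φ) = (9.8483, 0.0505)
cos θ_2 = (96.9909−3²−8²)/(2·3·8) = 0.4998; θ_2 = -60.0125° (elbow-down)
β = atan2(0.0505,9.8483) = 0.2937°; ψ = atan2(-6.9291,6.9985) = -44.7145°
θ_1 = β − ψ = 45.0082°
θ_3 = φ − θ_1 − θ_2 = -59.9956° (wrapped to (-180°,180°])

45.008 -60.013 -59.996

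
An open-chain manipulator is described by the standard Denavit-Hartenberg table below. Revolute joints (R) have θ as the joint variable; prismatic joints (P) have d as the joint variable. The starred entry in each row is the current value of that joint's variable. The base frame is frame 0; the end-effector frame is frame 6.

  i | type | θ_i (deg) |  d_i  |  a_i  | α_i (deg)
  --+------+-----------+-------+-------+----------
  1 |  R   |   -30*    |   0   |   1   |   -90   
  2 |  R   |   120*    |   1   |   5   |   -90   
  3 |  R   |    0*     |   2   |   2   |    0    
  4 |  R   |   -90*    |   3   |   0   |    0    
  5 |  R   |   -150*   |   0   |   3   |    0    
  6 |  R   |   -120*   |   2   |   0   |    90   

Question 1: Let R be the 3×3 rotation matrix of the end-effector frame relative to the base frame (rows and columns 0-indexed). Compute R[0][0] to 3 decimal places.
-0.433

End-effector x-axis (col 0 of R) = (-0.4330,0.2500,-0.8660)
R[0][0] = -0.4330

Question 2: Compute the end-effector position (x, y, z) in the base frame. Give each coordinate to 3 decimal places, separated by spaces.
after link 1: o_1 = (0.8660, -0.5000, 0.0000)
after link 2: o_2 = (-0.7990, 1.6160, -4.3301)
after link 3: o_3 = (-3.1651, 2.9821, -5.0622)
after link 4: o_4 = (-5.4151, 4.2811, -3.5622)
after link 5: o_5 = (-6.0646, 1.6561, -2.2631)
after link 6: o_6 = (-7.5646, 2.5221, -1.2631)

-7.565 2.522 -1.263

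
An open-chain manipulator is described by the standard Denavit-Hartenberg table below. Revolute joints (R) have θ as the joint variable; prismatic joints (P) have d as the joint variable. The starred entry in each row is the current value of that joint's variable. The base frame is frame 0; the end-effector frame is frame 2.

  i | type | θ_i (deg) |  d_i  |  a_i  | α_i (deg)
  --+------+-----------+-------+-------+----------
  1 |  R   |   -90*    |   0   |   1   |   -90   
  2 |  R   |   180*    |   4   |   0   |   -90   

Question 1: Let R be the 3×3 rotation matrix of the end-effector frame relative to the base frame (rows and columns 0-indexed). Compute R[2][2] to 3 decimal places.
End-effector z-axis (col 2 of R) = (-0.0000,0.0000,1.0000)
R[2][2] = 1.0000

1.000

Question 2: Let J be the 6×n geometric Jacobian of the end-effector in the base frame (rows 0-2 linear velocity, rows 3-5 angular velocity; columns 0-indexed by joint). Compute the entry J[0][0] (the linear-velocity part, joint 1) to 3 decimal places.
axis z_0 = ẑ; lever o_n−o_0 = (4.0000,-1.0000,0.0000)
cross product → J_v[:, 0] = (1.0000,4.0000,-0.0000)
J_ω[:, 0] = z_0
entry J[0][0] = 1.0000

1.000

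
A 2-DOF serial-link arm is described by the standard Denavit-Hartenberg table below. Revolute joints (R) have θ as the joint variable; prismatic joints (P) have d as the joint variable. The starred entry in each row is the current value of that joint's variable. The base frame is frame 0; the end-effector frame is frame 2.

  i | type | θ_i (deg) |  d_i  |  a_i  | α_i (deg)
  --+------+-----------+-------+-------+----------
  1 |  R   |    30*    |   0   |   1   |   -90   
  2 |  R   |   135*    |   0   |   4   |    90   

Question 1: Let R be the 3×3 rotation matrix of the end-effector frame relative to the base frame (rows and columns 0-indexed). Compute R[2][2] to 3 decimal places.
-0.707

End-effector z-axis (col 2 of R) = (0.6124,0.3536,-0.7071)
R[2][2] = -0.7071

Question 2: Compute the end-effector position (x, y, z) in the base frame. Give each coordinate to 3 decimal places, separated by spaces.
after link 1: o_1 = (0.8660, 0.5000, 0.0000)
after link 2: o_2 = (-1.5835, -0.9142, -2.8284)

-1.583 -0.914 -2.828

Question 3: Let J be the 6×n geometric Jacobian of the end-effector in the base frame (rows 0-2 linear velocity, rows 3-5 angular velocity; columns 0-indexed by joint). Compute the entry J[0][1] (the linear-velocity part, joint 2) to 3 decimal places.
axis z_1 = (-0.5000,0.8660,0.0000); lever o_n−o_1 = (-2.4495,-1.4142,-2.8284)
cross product → J_v[:, 1] = (-2.4495,-1.4142,2.8284)
J_ω[:, 1] = z_1
entry J[0][1] = -2.4495

-2.449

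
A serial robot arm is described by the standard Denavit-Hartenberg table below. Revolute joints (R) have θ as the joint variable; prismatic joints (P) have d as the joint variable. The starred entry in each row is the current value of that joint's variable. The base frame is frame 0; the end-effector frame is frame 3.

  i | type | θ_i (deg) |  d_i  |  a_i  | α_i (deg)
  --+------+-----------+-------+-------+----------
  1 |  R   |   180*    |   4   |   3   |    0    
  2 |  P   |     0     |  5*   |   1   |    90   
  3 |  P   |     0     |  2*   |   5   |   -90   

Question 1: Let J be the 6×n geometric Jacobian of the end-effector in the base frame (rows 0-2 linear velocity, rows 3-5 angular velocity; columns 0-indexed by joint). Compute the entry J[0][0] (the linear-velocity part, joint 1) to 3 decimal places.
-2.000

axis z_0 = ẑ; lever o_n−o_0 = (-9.0000,2.0000,9.0000)
cross product → J_v[:, 0] = (-2.0000,-9.0000,0.0000)
J_ω[:, 0] = z_0
entry J[0][0] = -2.0000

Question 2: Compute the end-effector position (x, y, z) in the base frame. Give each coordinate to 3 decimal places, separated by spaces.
-9.000 2.000 9.000

after link 1: o_1 = (-3.0000, 0.0000, 4.0000)
after link 2: o_2 = (-4.0000, 0.0000, 9.0000)
after link 3: o_3 = (-9.0000, 2.0000, 9.0000)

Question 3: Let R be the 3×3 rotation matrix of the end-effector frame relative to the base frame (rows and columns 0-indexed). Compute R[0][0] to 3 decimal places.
End-effector x-axis (col 0 of R) = (-1.0000,0.0000,0.0000)
R[0][0] = -1.0000

-1.000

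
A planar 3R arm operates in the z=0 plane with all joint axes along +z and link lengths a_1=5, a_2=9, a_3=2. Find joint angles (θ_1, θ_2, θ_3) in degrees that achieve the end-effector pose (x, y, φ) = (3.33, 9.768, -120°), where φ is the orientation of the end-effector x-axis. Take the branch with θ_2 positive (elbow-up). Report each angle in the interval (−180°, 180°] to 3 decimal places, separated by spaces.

30.001 60.000 149.999

wrist centre = target − a_3·(cos φ, sin φ) = (4.3300, 11.5001)
cos θ_2 = (151.0001−5²−9²)/(2·5·9) = 0.5000; θ_2 = 59.9999° (elbow-up)
β = atan2(11.5001,4.3300) = 69.3676°; ψ = atan2(7.7942,9.5000) = 39.3670°
θ_1 = β − ψ = 30.0007°
θ_3 = φ − θ_1 − θ_2 = 149.9994° (wrapped to (-180°,180°])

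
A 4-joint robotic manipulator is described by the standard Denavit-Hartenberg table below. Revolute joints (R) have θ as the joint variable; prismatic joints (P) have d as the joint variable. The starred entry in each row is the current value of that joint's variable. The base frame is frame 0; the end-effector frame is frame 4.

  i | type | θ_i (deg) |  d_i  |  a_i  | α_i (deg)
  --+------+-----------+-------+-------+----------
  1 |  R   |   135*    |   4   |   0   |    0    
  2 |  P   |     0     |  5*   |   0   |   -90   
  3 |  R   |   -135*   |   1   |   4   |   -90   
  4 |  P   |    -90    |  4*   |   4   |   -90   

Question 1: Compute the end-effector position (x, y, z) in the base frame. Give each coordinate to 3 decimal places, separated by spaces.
-3.536 -3.536 14.657

after link 1: o_1 = (0.0000, 0.0000, 4.0000)
after link 2: o_2 = (0.0000, 0.0000, 9.0000)
after link 3: o_3 = (1.2929, -2.7071, 11.8284)
after link 4: o_4 = (-3.5355, -3.5355, 14.6569)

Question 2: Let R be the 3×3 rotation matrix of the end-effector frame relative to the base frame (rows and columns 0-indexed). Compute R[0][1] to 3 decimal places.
0.500

End-effector y-axis (col 1 of R) = (0.5000,-0.5000,-0.7071)
R[0][1] = 0.5000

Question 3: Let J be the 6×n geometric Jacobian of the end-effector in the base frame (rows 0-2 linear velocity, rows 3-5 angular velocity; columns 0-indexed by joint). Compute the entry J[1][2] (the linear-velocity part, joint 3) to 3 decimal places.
axis z_2 = (-0.7071,-0.7071,0.0000); lever o_n−o_2 = (-3.5355,-3.5355,5.6569)
cross product → J_v[:, 2] = (-4.0000,4.0000,-0.0000)
J_ω[:, 2] = z_2
entry J[1][2] = 4.0000

4.000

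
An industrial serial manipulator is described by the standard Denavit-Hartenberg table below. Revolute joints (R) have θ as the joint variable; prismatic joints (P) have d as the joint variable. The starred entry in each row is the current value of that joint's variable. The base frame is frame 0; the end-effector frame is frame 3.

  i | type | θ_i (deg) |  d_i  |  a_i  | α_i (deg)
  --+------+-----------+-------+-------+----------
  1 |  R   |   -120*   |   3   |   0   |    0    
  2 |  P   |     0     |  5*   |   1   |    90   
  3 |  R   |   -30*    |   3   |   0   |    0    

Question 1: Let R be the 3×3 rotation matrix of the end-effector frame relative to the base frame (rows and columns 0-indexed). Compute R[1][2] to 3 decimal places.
0.500

End-effector z-axis (col 2 of R) = (-0.8660,0.5000,0.0000)
R[1][2] = 0.5000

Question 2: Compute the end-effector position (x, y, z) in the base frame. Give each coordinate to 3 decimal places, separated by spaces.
-3.098 0.634 8.000

after link 1: o_1 = (0.0000, 0.0000, 3.0000)
after link 2: o_2 = (-0.5000, -0.8660, 8.0000)
after link 3: o_3 = (-3.0981, 0.6340, 8.0000)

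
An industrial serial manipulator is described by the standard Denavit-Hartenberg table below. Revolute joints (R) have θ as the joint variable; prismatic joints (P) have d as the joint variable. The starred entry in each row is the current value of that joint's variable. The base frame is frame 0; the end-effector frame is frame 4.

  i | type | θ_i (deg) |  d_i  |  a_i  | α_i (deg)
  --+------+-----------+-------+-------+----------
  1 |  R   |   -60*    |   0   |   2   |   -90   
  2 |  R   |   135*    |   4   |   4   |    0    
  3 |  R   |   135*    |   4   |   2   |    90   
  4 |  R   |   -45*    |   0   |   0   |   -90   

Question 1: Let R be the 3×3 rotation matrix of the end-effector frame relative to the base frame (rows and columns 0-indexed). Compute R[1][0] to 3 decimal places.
-0.354

End-effector x-axis (col 0 of R) = (-0.6124,-0.3536,0.7071)
R[1][0] = -0.3536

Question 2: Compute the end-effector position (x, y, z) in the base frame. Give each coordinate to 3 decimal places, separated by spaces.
6.514 4.717 -0.828

after link 1: o_1 = (1.0000, -1.7321, 0.0000)
after link 2: o_2 = (3.0499, 2.7174, -2.8284)
after link 3: o_3 = (6.5140, 4.7174, -0.8284)
after link 4: o_4 = (6.5140, 4.7174, -0.8284)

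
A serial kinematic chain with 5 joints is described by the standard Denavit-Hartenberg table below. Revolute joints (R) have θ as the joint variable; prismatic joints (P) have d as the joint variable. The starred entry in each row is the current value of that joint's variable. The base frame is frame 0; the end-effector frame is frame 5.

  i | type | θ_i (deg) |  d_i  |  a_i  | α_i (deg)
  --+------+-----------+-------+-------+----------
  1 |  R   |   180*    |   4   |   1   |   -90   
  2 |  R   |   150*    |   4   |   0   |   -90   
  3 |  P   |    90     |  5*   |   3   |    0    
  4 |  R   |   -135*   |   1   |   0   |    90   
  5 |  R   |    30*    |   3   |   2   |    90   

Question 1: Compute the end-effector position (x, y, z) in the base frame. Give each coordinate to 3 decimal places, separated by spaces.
after link 1: o_1 = (-1.0000, 0.0000, 4.0000)
after link 2: o_2 = (-1.0000, -4.0000, 4.0000)
after link 3: o_3 = (1.5000, -1.0000, 8.3301)
after link 4: o_4 = (2.0000, -1.0000, 9.1962)
after link 5: o_5 = (1.7235, -4.3461, 10.5105)

1.724 -4.346 10.510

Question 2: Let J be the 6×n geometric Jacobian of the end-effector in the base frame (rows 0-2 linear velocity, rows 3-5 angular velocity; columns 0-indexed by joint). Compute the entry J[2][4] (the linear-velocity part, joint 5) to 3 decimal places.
axis z_4 = (-0.6124,-0.7071,0.3536); lever o_n−o_4 = (-0.2765,-3.3461,1.3143)
cross product → J_v[:, 4] = (0.2537,0.7071,1.8536)
J_ω[:, 4] = z_4
entry J[2][4] = 1.8536

1.854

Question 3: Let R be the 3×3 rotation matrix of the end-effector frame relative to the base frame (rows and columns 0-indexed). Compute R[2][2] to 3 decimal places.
-0.927

End-effector z-axis (col 2 of R) = (-0.1268,-0.3536,-0.9268)
R[2][2] = -0.9268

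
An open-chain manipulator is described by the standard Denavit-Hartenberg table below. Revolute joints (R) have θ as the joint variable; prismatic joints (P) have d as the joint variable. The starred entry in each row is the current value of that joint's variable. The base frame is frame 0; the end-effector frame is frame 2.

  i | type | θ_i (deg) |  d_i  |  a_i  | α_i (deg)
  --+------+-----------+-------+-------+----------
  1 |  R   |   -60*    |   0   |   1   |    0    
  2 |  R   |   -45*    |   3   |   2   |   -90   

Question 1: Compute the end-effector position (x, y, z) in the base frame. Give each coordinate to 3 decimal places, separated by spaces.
after link 1: o_1 = (0.5000, -0.8660, 0.0000)
after link 2: o_2 = (-0.0176, -2.7979, 3.0000)

-0.018 -2.798 3.000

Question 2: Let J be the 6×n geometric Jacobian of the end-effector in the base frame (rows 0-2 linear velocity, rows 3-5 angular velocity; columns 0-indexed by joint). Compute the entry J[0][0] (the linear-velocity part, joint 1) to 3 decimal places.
2.798

axis z_0 = ẑ; lever o_n−o_0 = (-0.0176,-2.7979,3.0000)
cross product → J_v[:, 0] = (2.7979,-0.0176,0.0000)
J_ω[:, 0] = z_0
entry J[0][0] = 2.7979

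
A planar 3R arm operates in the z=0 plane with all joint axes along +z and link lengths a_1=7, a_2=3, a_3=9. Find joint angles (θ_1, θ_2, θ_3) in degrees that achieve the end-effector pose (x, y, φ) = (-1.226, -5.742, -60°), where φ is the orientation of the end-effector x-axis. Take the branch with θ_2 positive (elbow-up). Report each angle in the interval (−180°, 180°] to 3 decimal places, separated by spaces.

134.997 120.002 45.001

wrist centre = target − a_3·(cos φ, sin φ) = (-5.7260, 2.0522)
cos θ_2 = (36.9987−7²−3²)/(2·7·3) = -0.5000; θ_2 = 120.0020° (elbow-up)
β = atan2(2.0522,-5.7260) = 160.2821°; ψ = atan2(2.5980,5.4999) = 25.2849°
θ_1 = β − ψ = 134.9971°
θ_3 = φ − θ_1 − θ_2 = 45.0008° (wrapped to (-180°,180°])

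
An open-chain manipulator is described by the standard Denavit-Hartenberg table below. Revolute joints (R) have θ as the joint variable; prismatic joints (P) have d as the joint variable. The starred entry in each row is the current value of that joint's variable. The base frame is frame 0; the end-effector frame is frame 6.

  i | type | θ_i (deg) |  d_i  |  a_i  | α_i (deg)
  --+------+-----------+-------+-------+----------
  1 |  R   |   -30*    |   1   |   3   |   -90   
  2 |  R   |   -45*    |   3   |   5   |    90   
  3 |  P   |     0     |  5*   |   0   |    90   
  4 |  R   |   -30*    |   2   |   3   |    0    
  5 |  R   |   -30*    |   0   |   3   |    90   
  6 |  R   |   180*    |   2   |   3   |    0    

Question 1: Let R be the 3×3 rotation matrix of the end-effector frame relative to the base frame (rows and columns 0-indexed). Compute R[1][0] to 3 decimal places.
0.483

End-effector x-axis (col 0 of R) = (-0.8365,0.4830,0.2588)
R[1][0] = 0.4830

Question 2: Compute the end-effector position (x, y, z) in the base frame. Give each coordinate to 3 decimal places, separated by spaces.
after link 1: o_1 = (2.5981, -1.5000, 1.0000)
after link 2: o_2 = (7.1599, -0.6697, 4.5355)
after link 3: o_3 = (4.0981, 1.0981, 8.0711)
after link 4: o_4 = (5.6076, -2.0829, 8.8475)
after link 5: o_5 = (8.1172, -3.5318, 8.0711)
after link 6: o_6 = (5.1593, -1.8240, 6.9157)

5.159 -1.824 6.916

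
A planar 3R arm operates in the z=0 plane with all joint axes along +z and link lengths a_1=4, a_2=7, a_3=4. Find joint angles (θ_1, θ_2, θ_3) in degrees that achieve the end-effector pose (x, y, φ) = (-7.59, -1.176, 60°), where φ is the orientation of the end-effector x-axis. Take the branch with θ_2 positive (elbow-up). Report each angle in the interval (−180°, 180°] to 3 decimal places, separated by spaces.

wrist centre = target − a_3·(cos φ, sin φ) = (-9.5900, -4.6401)
cos θ_2 = (113.4986−4²−7²)/(2·4·7) = 0.8660; θ_2 = 29.9975° (elbow-up)
β = atan2(-4.6401,-9.5900) = -154.1801°; ψ = atan2(3.4997,10.0623) = 19.1780°
θ_1 = β − ψ = -173.3580°
θ_3 = φ − θ_1 − θ_2 = -156.6395° (wrapped to (-180°,180°])

-173.358 29.998 -156.639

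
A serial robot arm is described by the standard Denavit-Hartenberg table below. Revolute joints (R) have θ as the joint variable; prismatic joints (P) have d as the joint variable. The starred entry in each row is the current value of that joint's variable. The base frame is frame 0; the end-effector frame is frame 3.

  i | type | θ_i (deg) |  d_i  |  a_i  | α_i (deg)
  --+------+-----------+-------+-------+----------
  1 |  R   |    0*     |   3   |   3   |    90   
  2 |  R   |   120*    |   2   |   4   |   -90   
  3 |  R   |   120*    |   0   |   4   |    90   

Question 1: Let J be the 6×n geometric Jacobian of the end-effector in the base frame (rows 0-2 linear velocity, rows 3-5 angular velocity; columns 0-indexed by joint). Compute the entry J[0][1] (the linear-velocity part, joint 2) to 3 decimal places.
-1.732

axis z_1 = (0.0000,-1.0000,0.0000); lever o_n−o_1 = (-1.0000,1.4641,1.7321)
cross product → J_v[:, 1] = (-1.7321,-0.0000,-1.0000)
J_ω[:, 1] = z_1
entry J[0][1] = -1.7321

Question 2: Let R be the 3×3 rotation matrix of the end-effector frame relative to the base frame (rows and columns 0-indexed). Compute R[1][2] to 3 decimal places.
End-effector z-axis (col 2 of R) = (-0.4330,0.5000,0.7500)
R[1][2] = 0.5000

0.500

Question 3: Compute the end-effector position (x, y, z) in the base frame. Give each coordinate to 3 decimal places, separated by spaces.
2.000 1.464 4.732

after link 1: o_1 = (3.0000, 0.0000, 3.0000)
after link 2: o_2 = (1.0000, -2.0000, 6.4641)
after link 3: o_3 = (2.0000, 1.4641, 4.7321)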